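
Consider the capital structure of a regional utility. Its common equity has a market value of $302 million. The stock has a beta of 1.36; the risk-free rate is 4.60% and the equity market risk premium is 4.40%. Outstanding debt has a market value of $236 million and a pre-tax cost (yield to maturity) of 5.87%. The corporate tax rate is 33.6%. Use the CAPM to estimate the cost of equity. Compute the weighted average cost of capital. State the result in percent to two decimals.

Cost of equity via CAPM: Re = 4.6% + 1.36 × 4.4% = 10.5840%.
Total capital V = 302 + 236 = 538.
Equity: weight = 302/538 = 0.5613; cost = 10.584%.
Debt: weight = 236/538 = 0.4387; after-tax cost = 5.87% × (1 − 33.6%) = 3.8977%.
WACC = 0.5613 × 10.5840% + 0.4387 × 3.8977% = 7.6510%.

7.65%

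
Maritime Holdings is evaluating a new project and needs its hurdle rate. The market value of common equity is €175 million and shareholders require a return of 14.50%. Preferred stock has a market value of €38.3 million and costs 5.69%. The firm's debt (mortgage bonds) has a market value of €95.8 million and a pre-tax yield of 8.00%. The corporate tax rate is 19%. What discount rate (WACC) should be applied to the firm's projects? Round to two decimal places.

10.92%

Total capital V = 175 + 38.3 + 95.8 = 309.1.
Equity: weight = 175/309.1 = 0.5662; cost = 14.5%.
Preferred: weight = 38.3/309.1 = 0.1239; cost = 5.69%.
Mortgage bonds: weight = 95.8/309.1 = 0.3099; after-tax cost = 8% × (1 − 19%) = 6.4800%.
WACC = 0.5662 × 14.5000% + 0.1239 × 5.6900% + 0.3099 × 6.4800% = 10.9227%.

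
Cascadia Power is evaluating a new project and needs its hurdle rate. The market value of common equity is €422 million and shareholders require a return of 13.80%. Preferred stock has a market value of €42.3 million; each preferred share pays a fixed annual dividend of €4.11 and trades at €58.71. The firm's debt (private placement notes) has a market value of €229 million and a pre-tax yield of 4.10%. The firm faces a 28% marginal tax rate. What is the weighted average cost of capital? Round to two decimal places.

9.80%

Cost of preferred: Rp = 4.11 / 58.71 = 7.0005%.
Total capital V = 422 + 42.3 + 229 = 693.3.
Equity: weight = 422/693.3 = 0.6087; cost = 13.8%.
Preferred: weight = 42.3/693.3 = 0.0610; cost = 7.0005%.
Private placement notes: weight = 229/693.3 = 0.3303; after-tax cost = 4.1% × (1 − 28%) = 2.9520%.
WACC = 0.6087 × 13.8000% + 0.0610 × 7.0005% + 0.3303 × 2.9520% = 9.8020%.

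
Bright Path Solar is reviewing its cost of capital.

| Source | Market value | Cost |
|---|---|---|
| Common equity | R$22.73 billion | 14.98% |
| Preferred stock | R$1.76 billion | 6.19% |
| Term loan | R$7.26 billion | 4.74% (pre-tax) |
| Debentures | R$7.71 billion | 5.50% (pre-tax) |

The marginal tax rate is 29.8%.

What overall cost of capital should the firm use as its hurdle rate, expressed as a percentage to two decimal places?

Total capital V = 22.73 + 1.76 + 7.26 + 7.71 = 39.46.
Equity: weight = 22.73/39.46 = 0.5760; cost = 14.98%.
Preferred: weight = 1.76/39.46 = 0.0446; cost = 6.19%.
Term loan: weight = 7.26/39.46 = 0.1840; after-tax cost = 4.74% × (1 − 29.8%) = 3.3275%.
Debentures: weight = 7.71/39.46 = 0.1954; after-tax cost = 5.5% × (1 − 29.8%) = 3.8610%.
WACC = 0.5760 × 14.9800% + 0.0446 × 6.1900% + 0.1840 × 3.3275% + 0.1954 × 3.8610% = 10.2716%.

10.27%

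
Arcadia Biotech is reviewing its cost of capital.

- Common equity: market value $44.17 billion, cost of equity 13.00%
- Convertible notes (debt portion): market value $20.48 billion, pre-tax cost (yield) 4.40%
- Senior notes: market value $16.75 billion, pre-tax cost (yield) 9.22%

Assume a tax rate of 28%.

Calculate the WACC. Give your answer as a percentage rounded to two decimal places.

9.22%

Total capital V = 44.17 + 20.48 + 16.75 = 81.4.
Equity: weight = 44.17/81.4 = 0.5426; cost = 13%.
Convertible notes (debt portion): weight = 20.48/81.4 = 0.2516; after-tax cost = 4.4% × (1 − 28%) = 3.1680%.
Senior notes: weight = 16.75/81.4 = 0.2058; after-tax cost = 9.22% × (1 − 28%) = 6.6384%.
WACC = 0.5426 × 13.0000% + 0.2516 × 3.1680% + 0.2058 × 6.6384% = 9.2172%.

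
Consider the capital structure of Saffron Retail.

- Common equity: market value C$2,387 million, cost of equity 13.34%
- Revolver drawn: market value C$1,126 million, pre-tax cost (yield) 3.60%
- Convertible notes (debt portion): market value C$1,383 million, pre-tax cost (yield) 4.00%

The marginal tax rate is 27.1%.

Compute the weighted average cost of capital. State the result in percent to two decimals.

7.93%

Total capital V = 2387 + 1126 + 1383 = 4896.
Equity: weight = 2387/4896 = 0.4875; cost = 13.34%.
Revolver drawn: weight = 1126/4896 = 0.2300; after-tax cost = 3.6% × (1 − 27.1%) = 2.6244%.
Convertible notes (debt portion): weight = 1383/4896 = 0.2825; after-tax cost = 4% × (1 − 27.1%) = 2.9160%.
WACC = 0.4875 × 13.3400% + 0.2300 × 2.6244% + 0.2825 × 2.9160% = 7.9311%.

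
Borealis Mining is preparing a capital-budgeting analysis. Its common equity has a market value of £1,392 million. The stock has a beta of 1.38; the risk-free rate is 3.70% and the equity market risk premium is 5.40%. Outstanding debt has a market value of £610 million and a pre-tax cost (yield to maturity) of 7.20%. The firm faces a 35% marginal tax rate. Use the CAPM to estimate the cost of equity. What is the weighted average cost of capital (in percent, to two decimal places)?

Cost of equity via CAPM: Re = 3.7% + 1.38 × 5.4% = 11.1520%.
Total capital V = 1392 + 610 = 2002.
Equity: weight = 1392/2002 = 0.6953; cost = 11.152%.
Debt: weight = 610/2002 = 0.3047; after-tax cost = 7.2% × (1 − 35%) = 4.6800%.
WACC = 0.6953 × 11.1520% + 0.3047 × 4.6800% = 9.1800%.

9.18%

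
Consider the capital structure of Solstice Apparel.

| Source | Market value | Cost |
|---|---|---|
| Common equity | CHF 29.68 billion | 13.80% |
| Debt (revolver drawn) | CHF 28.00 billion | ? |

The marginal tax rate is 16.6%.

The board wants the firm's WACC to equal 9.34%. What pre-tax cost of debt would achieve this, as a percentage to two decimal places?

5.53%

Total capital V = 29.68 + 28 = 57.68.
Equity weight = 29.68/57.68 = 0.5146.
Revolver drawn weight = 28/57.68 = 0.4854.
Equity contribution = 0.5146 × 13.8% = 7.1010%.
Remaining for debt = 9.34% − 7.1010% = 2.2390%.
Rd × (1 − 16.6%) × 0.4854 = 2.2390%  ⇒  Rd = 5.5305%.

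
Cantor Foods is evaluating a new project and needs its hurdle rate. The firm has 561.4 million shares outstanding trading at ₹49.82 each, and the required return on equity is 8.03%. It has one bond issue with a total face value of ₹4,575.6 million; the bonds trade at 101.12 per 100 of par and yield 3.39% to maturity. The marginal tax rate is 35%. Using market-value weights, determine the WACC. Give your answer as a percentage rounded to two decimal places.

7.20%

Market value of equity E = 49.82 × 561.4m = 27968.948m. Market value of debt D = 4575.6m × 101.12/100 = 4626.84672m.
Total capital V = 27968.948 + 4626.84672 = 32595.79472.
Equity: weight = 27968.948/32595.79472 = 0.8581; cost = 8.03%.
Bonds outstanding: weight = 4626.84672/32595.79472 = 0.1419; after-tax cost = 3.39% × (1 − 35%) = 2.2035%.
WACC = 0.8581 × 8.0300% + 0.1419 × 2.2035% = 7.2030%.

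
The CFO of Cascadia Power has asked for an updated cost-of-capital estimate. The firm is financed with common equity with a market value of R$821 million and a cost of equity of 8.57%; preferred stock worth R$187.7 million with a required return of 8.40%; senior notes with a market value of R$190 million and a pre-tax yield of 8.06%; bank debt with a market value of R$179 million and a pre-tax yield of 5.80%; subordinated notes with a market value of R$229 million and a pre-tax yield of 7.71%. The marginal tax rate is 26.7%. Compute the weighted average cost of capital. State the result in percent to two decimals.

Total capital V = 821 + 187.7 + 190 + 179 + 229 = 1606.7.
Equity: weight = 821/1606.7 = 0.5110; cost = 8.57%.
Preferred: weight = 187.7/1606.7 = 0.1168; cost = 8.4%.
Senior notes: weight = 190/1606.7 = 0.1183; after-tax cost = 8.06% × (1 − 26.7%) = 5.9080%.
Bank debt: weight = 179/1606.7 = 0.1114; after-tax cost = 5.8% × (1 − 26.7%) = 4.2514%.
Subordinated notes: weight = 229/1606.7 = 0.1425; after-tax cost = 7.71% × (1 − 26.7%) = 5.6514%.
WACC = 0.5110 × 8.5700% + 0.1168 × 8.4000% + 0.1183 × 5.9080% + 0.1114 × 4.2514% + 0.1425 × 5.6514% = 7.3382%.

7.34%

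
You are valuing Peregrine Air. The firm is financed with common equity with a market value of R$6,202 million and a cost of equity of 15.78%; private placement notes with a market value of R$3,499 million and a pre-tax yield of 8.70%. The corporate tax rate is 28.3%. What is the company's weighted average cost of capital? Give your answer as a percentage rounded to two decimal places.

Total capital V = 6202 + 3499 = 9701.
Equity: weight = 6202/9701 = 0.6393; cost = 15.78%.
Private placement notes: weight = 3499/9701 = 0.3607; after-tax cost = 8.7% × (1 − 28.3%) = 6.2379%.
WACC = 0.6393 × 15.7800% + 0.3607 × 6.2379% = 12.3383%.

12.34%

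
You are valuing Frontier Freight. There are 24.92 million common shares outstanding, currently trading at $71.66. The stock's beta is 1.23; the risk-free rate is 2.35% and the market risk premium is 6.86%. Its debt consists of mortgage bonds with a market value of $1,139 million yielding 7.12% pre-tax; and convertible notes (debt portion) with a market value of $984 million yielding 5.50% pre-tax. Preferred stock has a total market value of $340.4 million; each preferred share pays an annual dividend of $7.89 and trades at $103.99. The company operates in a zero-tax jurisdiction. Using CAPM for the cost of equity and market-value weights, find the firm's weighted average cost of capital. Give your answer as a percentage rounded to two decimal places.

Cost of equity via CAPM: Re = 2.35% + 1.23 × 6.86% = 10.7878%.
Cost of preferred: Rp = 7.89 / 103.99 = 7.5873%.
Market value of equity E = 71.66 × 24.92m = 1785.7672m.
Total capital V = 1785.7672 + 340.4 + 1139 + 984 = 4249.1672.
Equity: weight = 1785.7672/4249.1672 = 0.4203; cost = 10.7878%.
Preferred: weight = 340.4/4249.1672 = 0.0801; cost = 7.5873%.
Mortgage bonds: weight = 1139/4249.1672 = 0.2681; after-tax cost = 7.12% × (1 − 0%) = 7.1200%.
Convertible notes (debt portion): weight = 984/4249.1672 = 0.2316; after-tax cost = 5.5% × (1 − 0%) = 5.5000%.
WACC = 0.4203 × 10.7878% + 0.0801 × 7.5873% + 0.2681 × 7.1200% + 0.2316 × 5.5000% = 8.3237%.

8.32%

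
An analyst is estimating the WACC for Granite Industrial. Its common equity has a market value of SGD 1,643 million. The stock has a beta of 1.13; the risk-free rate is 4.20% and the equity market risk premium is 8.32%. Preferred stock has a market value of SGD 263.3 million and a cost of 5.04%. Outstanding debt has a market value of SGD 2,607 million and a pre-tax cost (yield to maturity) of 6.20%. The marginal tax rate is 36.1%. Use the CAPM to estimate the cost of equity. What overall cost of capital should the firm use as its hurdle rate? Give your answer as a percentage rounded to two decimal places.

Cost of equity via CAPM: Re = 4.2% + 1.13 × 8.32% = 13.6016%.
Total capital V = 1643 + 263.3 + 2607 = 4513.3.
Equity: weight = 1643/4513.3 = 0.3640; cost = 13.6016%.
Preferred: weight = 263.3/4513.3 = 0.0583; cost = 5.04%.
Debt: weight = 2607/4513.3 = 0.5776; after-tax cost = 6.2% × (1 − 36.1%) = 3.9618%.
WACC = 0.3640 × 13.6016% + 0.0583 × 5.0400% + 0.5776 × 3.9618% = 7.5339%.

7.53%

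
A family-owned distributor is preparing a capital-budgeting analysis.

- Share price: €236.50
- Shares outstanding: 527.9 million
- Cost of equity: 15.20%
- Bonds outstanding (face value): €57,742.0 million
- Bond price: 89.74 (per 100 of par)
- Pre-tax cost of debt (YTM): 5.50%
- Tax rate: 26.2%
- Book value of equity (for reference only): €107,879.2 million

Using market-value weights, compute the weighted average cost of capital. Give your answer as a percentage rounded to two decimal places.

Market value of equity E = 236.5 × 527.9m = 124848.35m. Market value of debt D = 57742m × 89.74/100 = 51817.6708m.
Total capital V = 124848.35 + 51817.6708 = 176666.0208.
Equity: weight = 124848.35/176666.0208 = 0.7067; cost = 15.2%.
Bonds outstanding: weight = 51817.6708/176666.0208 = 0.2933; after-tax cost = 5.5% × (1 − 26.2%) = 4.0590%.
WACC = 0.7067 × 15.2000% + 0.2933 × 4.0590% = 11.9322%.

11.93%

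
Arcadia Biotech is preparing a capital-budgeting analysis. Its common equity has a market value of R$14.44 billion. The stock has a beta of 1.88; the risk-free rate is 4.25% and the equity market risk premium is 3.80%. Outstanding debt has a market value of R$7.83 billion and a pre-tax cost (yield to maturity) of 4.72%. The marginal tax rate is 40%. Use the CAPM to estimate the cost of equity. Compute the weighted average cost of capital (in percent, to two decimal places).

8.38%

Cost of equity via CAPM: Re = 4.25% + 1.88 × 3.8% = 11.3940%.
Total capital V = 14.44 + 7.83 = 22.27.
Equity: weight = 14.44/22.27 = 0.6484; cost = 11.394%.
Debt: weight = 7.83/22.27 = 0.3516; after-tax cost = 4.72% × (1 − 40%) = 2.8320%.
WACC = 0.6484 × 11.3940% + 0.3516 × 2.8320% = 8.3837%.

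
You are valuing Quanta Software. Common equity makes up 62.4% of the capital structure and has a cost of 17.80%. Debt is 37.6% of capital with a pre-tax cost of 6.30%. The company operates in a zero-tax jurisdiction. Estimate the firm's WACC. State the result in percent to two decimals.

13.48%

After-tax cost of debt = 6.3% × (1 − 0%) = 6.3000%.
WACC = 0.624 × 17.8000% + 0.376 × 6.3000% = 13.4760%.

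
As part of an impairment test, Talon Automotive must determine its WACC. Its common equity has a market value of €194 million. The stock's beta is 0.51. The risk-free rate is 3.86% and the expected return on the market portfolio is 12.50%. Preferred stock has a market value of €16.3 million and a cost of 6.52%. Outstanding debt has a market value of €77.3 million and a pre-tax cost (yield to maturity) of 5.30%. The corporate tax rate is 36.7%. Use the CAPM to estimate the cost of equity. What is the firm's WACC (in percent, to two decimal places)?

Market risk premium = 12.5% − 3.86% = 8.64%.
Cost of equity via CAPM: Re = 3.86% + 0.51 × 8.64% = 8.2664%.
Total capital V = 194 + 16.3 + 77.3 = 287.6.
Equity: weight = 194/287.6 = 0.6745; cost = 8.2664%.
Preferred: weight = 16.3/287.6 = 0.0567; cost = 6.52%.
Debt: weight = 77.3/287.6 = 0.2688; after-tax cost = 5.3% × (1 − 36.7%) = 3.3549%.
WACC = 0.6745 × 8.2664% + 0.0567 × 6.5200% + 0.2688 × 3.3549% = 6.8473%.

6.85%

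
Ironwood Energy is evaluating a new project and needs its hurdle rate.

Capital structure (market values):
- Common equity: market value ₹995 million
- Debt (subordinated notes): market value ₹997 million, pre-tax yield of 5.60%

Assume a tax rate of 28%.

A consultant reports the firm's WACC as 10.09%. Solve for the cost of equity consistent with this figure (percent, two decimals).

16.16%

Total capital V = 995 + 997 = 1992.
Equity weight = 995/1992 = 0.4995.
Subordinated notes weight = 997/1992 = 0.5005.
Debt contribution = 0.5005 × 5.6% × (1 − 28%) = 2.0180%.
Required equity contribution = 10.09% − 2.0180% = 8.0720%.
Re = 8.0720% / 0.4995 = 16.1602%.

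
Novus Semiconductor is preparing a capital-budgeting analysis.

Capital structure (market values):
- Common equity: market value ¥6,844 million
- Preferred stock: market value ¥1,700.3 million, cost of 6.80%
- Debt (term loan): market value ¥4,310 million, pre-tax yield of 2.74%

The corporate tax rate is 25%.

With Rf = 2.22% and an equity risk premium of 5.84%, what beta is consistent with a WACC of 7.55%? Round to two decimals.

Total capital V = 6844 + 1700.3 + 4310 = 12854.3.
Equity weight = 6844/12854.3 = 0.5324.
Preferred weight = 1700.3/12854.3 = 0.1323.
Term loan weight = 4310/12854.3 = 0.3353.
Debt contribution = 0.3353 × 2.74% × (1 − 25%) = 0.6890%.
Preferred contribution = 0.1323 × 6.8% = 0.8995%.
Required equity contribution = 7.55% − 1.5885% = 5.9615%  ⇒  Re = 11.1968%.
CAPM: 11.1968% = 2.22% + β × 5.84%  ⇒  β = 1.5371.

1.54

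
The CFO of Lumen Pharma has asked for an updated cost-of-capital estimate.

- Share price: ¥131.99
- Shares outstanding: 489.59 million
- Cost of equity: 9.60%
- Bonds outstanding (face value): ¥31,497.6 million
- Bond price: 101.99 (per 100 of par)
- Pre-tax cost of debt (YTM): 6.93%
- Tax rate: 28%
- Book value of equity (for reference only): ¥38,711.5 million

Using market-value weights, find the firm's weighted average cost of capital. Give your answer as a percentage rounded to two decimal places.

Market value of equity E = 131.99 × 489.59m = 64620.9841m. Market value of debt D = 31497.6m × 101.99/100 = 32124.40224m.
Total capital V = 64620.9841 + 32124.40224 = 96745.38634.
Equity: weight = 64620.9841/96745.38634 = 0.6679; cost = 9.6%.
Bonds outstanding: weight = 32124.40224/96745.38634 = 0.3321; after-tax cost = 6.93% × (1 − 28%) = 4.9896%.
WACC = 0.6679 × 9.6000% + 0.3321 × 4.9896% = 8.0691%.

8.07%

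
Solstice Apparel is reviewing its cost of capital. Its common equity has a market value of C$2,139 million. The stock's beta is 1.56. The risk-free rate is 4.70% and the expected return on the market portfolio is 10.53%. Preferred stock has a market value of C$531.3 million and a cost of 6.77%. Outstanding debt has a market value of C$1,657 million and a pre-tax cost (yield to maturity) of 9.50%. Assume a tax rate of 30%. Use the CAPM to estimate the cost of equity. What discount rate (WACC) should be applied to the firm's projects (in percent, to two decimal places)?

10.20%

Market risk premium = 10.53% − 4.7% = 5.83%.
Cost of equity via CAPM: Re = 4.7% + 1.56 × 5.83% = 13.7948%.
Total capital V = 2139 + 531.3 + 1657 = 4327.3.
Equity: weight = 2139/4327.3 = 0.4943; cost = 13.7948%.
Preferred: weight = 531.3/4327.3 = 0.1228; cost = 6.77%.
Debt: weight = 1657/4327.3 = 0.3829; after-tax cost = 9.5% × (1 − 30%) = 6.6500%.
WACC = 0.4943 × 13.7948% + 0.1228 × 6.7700% + 0.3829 × 6.6500% = 10.1964%.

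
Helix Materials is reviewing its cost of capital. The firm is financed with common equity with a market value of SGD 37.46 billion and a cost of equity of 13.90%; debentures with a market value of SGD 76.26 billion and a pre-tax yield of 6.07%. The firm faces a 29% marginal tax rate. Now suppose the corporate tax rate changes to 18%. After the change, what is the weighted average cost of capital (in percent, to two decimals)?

7.92%

After the change:
Total capital V = 37.46 + 76.26 = 113.72.
Equity: weight = 37.46/113.72 = 0.3294; cost = 13.9%.
Debentures: weight = 76.26/113.72 = 0.6706; after-tax cost = 6.07% × (1 − 18%) = 4.9774%.
WACC = 0.3294 × 13.9000% + 0.6706 × 4.9774% = 7.9166%.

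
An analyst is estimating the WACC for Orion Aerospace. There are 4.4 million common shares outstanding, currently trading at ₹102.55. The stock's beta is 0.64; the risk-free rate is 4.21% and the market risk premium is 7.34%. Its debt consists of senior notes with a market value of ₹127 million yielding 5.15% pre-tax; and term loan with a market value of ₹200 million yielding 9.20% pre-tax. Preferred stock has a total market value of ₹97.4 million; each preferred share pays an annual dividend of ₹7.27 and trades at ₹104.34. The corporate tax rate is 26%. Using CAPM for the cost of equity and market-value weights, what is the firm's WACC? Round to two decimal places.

7.47%

Cost of equity via CAPM: Re = 4.21% + 0.64 × 7.34% = 8.9076%.
Cost of preferred: Rp = 7.27 / 104.34 = 6.9676%.
Market value of equity E = 102.55 × 4.4m = 451.22m.
Total capital V = 451.22 + 97.4 + 127 + 200 = 875.62.
Equity: weight = 451.22/875.62 = 0.5153; cost = 8.9076%.
Preferred: weight = 97.4/875.62 = 0.1112; cost = 6.9676%.
Senior notes: weight = 127/875.62 = 0.1450; after-tax cost = 5.15% × (1 − 26%) = 3.8110%.
Term loan: weight = 200/875.62 = 0.2284; after-tax cost = 9.2% × (1 − 26%) = 6.8080%.
WACC = 0.5153 × 8.9076% + 0.1112 × 6.9676% + 0.1450 × 3.8110% + 0.2284 × 6.8080% = 7.4730%.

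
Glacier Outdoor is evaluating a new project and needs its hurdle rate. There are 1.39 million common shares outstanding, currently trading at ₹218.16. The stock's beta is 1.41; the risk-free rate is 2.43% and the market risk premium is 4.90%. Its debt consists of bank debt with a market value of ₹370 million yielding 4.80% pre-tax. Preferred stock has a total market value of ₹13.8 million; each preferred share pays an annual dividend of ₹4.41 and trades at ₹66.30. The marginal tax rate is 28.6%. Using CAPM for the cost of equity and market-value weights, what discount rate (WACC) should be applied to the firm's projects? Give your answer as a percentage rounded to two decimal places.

6.10%

Cost of equity via CAPM: Re = 2.43% + 1.41 × 4.9% = 9.3390%.
Cost of preferred: Rp = 4.41 / 66.3 = 6.6516%.
Market value of equity E = 218.16 × 1.39m = 303.2424m.
Total capital V = 303.2424 + 13.8 + 370 = 687.0424.
Equity: weight = 303.2424/687.0424 = 0.4414; cost = 9.339%.
Preferred: weight = 13.8/687.0424 = 0.0201; cost = 6.6516%.
Bank debt: weight = 370/687.0424 = 0.5385; after-tax cost = 4.8% × (1 − 28.6%) = 3.4272%.
WACC = 0.4414 × 9.3390% + 0.0201 × 6.6516% + 0.5385 × 3.4272% = 6.1013%.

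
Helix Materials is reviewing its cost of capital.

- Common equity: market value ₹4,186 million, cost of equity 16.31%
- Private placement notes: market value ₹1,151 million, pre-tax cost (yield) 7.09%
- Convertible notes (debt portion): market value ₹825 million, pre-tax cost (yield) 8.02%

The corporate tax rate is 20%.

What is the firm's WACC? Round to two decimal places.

13.00%

Total capital V = 4186 + 1151 + 825 = 6162.
Equity: weight = 4186/6162 = 0.6793; cost = 16.31%.
Private placement notes: weight = 1151/6162 = 0.1868; after-tax cost = 7.09% × (1 − 20%) = 5.6720%.
Convertible notes (debt portion): weight = 825/6162 = 0.1339; after-tax cost = 8.02% × (1 − 20%) = 6.4160%.
WACC = 0.6793 × 16.3100% + 0.1868 × 5.6720% + 0.1339 × 6.4160% = 12.9983%.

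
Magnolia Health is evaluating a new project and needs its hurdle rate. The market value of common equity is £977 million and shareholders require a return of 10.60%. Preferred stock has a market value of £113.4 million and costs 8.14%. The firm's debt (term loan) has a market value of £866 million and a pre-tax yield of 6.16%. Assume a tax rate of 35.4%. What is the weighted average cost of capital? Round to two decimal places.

7.53%

Total capital V = 977 + 113.4 + 866 = 1956.4.
Equity: weight = 977/1956.4 = 0.4994; cost = 10.6%.
Preferred: weight = 113.4/1956.4 = 0.0580; cost = 8.14%.
Term loan: weight = 866/1956.4 = 0.4426; after-tax cost = 6.16% × (1 − 35.4%) = 3.9794%.
WACC = 0.4994 × 10.6000% + 0.0580 × 8.1400% + 0.4426 × 3.9794% = 7.5268%.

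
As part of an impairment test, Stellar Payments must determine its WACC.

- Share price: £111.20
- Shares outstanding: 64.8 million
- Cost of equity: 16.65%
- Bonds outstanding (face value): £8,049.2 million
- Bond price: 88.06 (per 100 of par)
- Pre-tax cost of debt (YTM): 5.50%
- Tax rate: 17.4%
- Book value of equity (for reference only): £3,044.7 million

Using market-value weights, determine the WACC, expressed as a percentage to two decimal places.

10.65%

Market value of equity E = 111.2 × 64.8m = 7205.76m. Market value of debt D = 8049.2m × 88.06/100 = 7088.12552m.
Total capital V = 7205.76 + 7088.12552 = 14293.88552.
Equity: weight = 7205.76/14293.88552 = 0.5041; cost = 16.65%.
Bonds outstanding: weight = 7088.12552/14293.88552 = 0.4959; after-tax cost = 5.5% × (1 − 17.4%) = 4.5430%.
WACC = 0.5041 × 16.6500% + 0.4959 × 4.5430% = 10.6463%.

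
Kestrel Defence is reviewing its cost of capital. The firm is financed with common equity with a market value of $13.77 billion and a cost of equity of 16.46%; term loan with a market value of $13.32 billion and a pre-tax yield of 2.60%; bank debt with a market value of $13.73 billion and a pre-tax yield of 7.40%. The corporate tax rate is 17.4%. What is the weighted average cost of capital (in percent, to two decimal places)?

8.31%

Total capital V = 13.77 + 13.32 + 13.73 = 40.82.
Equity: weight = 13.77/40.82 = 0.3373; cost = 16.46%.
Term loan: weight = 13.32/40.82 = 0.3263; after-tax cost = 2.6% × (1 − 17.4%) = 2.1476%.
Bank debt: weight = 13.73/40.82 = 0.3364; after-tax cost = 7.4% × (1 − 17.4%) = 6.1124%.
WACC = 0.3373 × 16.4600% + 0.3263 × 2.1476% + 0.3364 × 6.1124% = 8.3092%.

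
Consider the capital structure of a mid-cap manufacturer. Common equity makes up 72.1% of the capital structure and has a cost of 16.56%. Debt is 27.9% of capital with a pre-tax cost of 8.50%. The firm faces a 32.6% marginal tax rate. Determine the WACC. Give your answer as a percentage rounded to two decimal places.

After-tax cost of debt = 8.5% × (1 − 32.6%) = 5.7290%.
WACC = 0.721 × 16.5600% + 0.279 × 5.7290% = 13.5382%.

13.54%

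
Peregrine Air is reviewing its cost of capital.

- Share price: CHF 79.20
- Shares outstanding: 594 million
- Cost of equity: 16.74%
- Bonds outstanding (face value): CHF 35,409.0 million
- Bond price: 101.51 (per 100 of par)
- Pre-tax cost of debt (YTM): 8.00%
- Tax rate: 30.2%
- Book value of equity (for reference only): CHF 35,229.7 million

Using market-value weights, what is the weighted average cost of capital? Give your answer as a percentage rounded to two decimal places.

11.91%

Market value of equity E = 79.2 × 594m = 47044.8m. Market value of debt D = 35409m × 101.51/100 = 35943.6759m.
Total capital V = 47044.8 + 35943.6759 = 82988.4759.
Equity: weight = 47044.8/82988.4759 = 0.5669; cost = 16.74%.
Bonds outstanding: weight = 35943.6759/82988.4759 = 0.4331; after-tax cost = 8% × (1 − 30.2%) = 5.5840%.
WACC = 0.5669 × 16.7400% + 0.4331 × 5.5840% = 11.9082%.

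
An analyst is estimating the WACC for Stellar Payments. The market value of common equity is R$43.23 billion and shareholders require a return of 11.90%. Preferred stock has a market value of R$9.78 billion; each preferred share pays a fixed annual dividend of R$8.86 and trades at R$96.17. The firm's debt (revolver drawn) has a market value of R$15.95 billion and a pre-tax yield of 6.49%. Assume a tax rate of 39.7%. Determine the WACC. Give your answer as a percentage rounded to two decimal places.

Cost of preferred: Rp = 8.86 / 96.17 = 9.2129%.
Total capital V = 43.23 + 9.78 + 15.95 = 68.96.
Equity: weight = 43.23/68.96 = 0.6269; cost = 11.9%.
Preferred: weight = 9.78/68.96 = 0.1418; cost = 9.2129%.
Revolver drawn: weight = 15.95/68.96 = 0.2313; after-tax cost = 6.49% × (1 − 39.7%) = 3.9135%.
WACC = 0.6269 × 11.9000% + 0.1418 × 9.2129% + 0.2313 × 3.9135% = 9.6717%.

9.67%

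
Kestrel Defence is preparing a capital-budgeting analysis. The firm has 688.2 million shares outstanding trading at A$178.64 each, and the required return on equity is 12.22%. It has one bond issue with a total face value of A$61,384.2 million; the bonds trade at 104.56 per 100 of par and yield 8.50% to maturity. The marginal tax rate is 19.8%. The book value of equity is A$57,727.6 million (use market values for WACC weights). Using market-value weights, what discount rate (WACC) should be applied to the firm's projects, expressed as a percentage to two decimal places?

10.37%

Market value of equity E = 178.64 × 688.2m = 122940.048m. Market value of debt D = 61384.2m × 104.56/100 = 64183.31952m.
Total capital V = 122940.048 + 64183.31952 = 187123.36752.
Equity: weight = 122940.048/187123.36752 = 0.6570; cost = 12.22%.
Bonds outstanding: weight = 64183.31952/187123.36752 = 0.3430; after-tax cost = 8.5% × (1 − 19.8%) = 6.8170%.
WACC = 0.6570 × 12.2200% + 0.3430 × 6.8170% = 10.3668%.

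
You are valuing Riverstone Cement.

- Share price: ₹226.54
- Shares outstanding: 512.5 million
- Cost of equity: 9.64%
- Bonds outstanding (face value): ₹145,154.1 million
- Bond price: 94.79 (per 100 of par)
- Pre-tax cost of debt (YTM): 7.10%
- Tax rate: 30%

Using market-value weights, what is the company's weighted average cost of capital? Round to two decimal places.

Market value of equity E = 226.54 × 512.5m = 116101.75m. Market value of debt D = 145154.1m × 94.79/100 = 137591.57139m.
Total capital V = 116101.75 + 137591.57139 = 253693.32139.
Equity: weight = 116101.75/253693.32139 = 0.4576; cost = 9.64%.
Bonds outstanding: weight = 137591.57139/253693.32139 = 0.5424; after-tax cost = 7.1% × (1 − 30%) = 4.9700%.
WACC = 0.4576 × 9.6400% + 0.5424 × 4.9700% = 7.1072%.

7.11%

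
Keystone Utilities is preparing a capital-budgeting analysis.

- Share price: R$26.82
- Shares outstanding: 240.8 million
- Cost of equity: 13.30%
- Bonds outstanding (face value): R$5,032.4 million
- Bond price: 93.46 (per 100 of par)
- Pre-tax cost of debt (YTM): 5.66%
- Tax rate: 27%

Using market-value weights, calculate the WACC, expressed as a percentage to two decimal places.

Market value of equity E = 26.82 × 240.8m = 6458.256m. Market value of debt D = 5032.4m × 93.46/100 = 4703.28104m.
Total capital V = 6458.256 + 4703.28104 = 11161.53704.
Equity: weight = 6458.256/11161.53704 = 0.5786; cost = 13.3%.
Bonds outstanding: weight = 4703.28104/11161.53704 = 0.4214; after-tax cost = 5.66% × (1 − 27%) = 4.1318%.
WACC = 0.5786 × 13.3000% + 0.4214 × 4.1318% = 9.4367%.

9.44%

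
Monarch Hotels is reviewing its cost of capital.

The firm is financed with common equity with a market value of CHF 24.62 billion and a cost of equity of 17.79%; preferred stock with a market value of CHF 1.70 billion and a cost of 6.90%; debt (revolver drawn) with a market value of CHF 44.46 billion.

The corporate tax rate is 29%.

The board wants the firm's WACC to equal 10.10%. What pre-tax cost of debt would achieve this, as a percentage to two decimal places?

Total capital V = 24.62 + 1.7 + 44.46 = 70.78.
Equity weight = 24.62/70.78 = 0.3478.
Preferred weight = 1.7/70.78 = 0.0240.
Revolver drawn weight = 44.46/70.78 = 0.6281.
Equity contribution = 0.3478 × 17.79% = 6.1880%.
Preferred contribution = 0.0240 × 6.9% = 0.1657%.
Remaining for debt = 10.1% − 6.3538% = 3.7462%.
Rd × (1 − 29%) × 0.6281 = 3.7462%  ⇒  Rd = 8.4000%.

8.40%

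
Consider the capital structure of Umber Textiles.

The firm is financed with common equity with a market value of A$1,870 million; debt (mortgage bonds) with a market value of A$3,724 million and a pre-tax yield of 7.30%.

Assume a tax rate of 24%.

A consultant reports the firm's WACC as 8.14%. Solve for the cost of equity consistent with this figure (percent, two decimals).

13.30%

Total capital V = 1870 + 3724 = 5594.
Equity weight = 1870/5594 = 0.3343.
Mortgage bonds weight = 3724/5594 = 0.6657.
Debt contribution = 0.6657 × 7.3% × (1 − 24%) = 3.6934%.
Required equity contribution = 8.14% − 3.6934% = 4.4466%.
Re = 4.4466% / 0.3343 = 13.3018%.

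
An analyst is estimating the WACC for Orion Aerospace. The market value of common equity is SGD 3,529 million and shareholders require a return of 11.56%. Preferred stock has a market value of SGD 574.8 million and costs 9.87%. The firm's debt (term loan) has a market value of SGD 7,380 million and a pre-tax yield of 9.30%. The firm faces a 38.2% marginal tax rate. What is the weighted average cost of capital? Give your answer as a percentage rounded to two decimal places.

Total capital V = 3529 + 574.8 + 7380 = 11483.8.
Equity: weight = 3529/11483.8 = 0.3073; cost = 11.56%.
Preferred: weight = 574.8/11483.8 = 0.0501; cost = 9.87%.
Term loan: weight = 7380/11483.8 = 0.6426; after-tax cost = 9.3% × (1 − 38.2%) = 5.7474%.
WACC = 0.3073 × 11.5600% + 0.0501 × 9.8700% + 0.6426 × 5.7474% = 7.7400%.

7.74%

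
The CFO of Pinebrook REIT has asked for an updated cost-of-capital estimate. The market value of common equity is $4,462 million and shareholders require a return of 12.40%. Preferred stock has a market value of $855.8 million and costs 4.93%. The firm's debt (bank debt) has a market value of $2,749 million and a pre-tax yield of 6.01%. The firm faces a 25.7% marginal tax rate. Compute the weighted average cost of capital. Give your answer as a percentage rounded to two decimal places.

8.90%

Total capital V = 4462 + 855.8 + 2749 = 8066.8.
Equity: weight = 4462/8066.8 = 0.5531; cost = 12.4%.
Preferred: weight = 855.8/8066.8 = 0.1061; cost = 4.93%.
Bank debt: weight = 2749/8066.8 = 0.3408; after-tax cost = 6.01% × (1 − 25.7%) = 4.4654%.
WACC = 0.5531 × 12.4000% + 0.1061 × 4.9300% + 0.3408 × 4.4654% = 8.9036%.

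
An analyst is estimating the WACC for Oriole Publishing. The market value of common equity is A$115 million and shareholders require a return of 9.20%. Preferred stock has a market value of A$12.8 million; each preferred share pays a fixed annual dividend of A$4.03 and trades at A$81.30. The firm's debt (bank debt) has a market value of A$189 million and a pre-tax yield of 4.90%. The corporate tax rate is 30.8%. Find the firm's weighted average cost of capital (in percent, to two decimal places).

Cost of preferred: Rp = 4.03 / 81.3 = 4.9569%.
Total capital V = 115 + 12.8 + 189 = 316.8.
Equity: weight = 115/316.8 = 0.3630; cost = 9.2%.
Preferred: weight = 12.8/316.8 = 0.0404; cost = 4.9569%.
Bank debt: weight = 189/316.8 = 0.5966; after-tax cost = 4.9% × (1 − 30.8%) = 3.3908%.
WACC = 0.3630 × 9.2000% + 0.0404 × 4.9569% + 0.5966 × 3.3908% = 5.5628%.

5.56%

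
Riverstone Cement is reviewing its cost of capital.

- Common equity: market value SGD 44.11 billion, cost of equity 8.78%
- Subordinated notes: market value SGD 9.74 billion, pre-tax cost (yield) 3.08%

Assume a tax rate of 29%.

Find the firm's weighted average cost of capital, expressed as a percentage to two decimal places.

Total capital V = 44.11 + 9.74 = 53.85.
Equity: weight = 44.11/53.85 = 0.8191; cost = 8.78%.
Subordinated notes: weight = 9.74/53.85 = 0.1809; after-tax cost = 3.08% × (1 − 29%) = 2.1868%.
WACC = 0.8191 × 8.7800% + 0.1809 × 2.1868% = 7.5875%.

7.59%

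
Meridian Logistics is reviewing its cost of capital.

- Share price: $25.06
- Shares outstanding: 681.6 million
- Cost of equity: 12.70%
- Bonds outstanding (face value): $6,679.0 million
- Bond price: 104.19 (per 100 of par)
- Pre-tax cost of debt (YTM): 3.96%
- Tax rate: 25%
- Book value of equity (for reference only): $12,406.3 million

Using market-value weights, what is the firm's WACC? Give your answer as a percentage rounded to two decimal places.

9.88%

Market value of equity E = 25.06 × 681.6m = 17080.896m. Market value of debt D = 6679m × 104.19/100 = 6958.8501m.
Total capital V = 17080.896 + 6958.8501 = 24039.7461.
Equity: weight = 17080.896/24039.7461 = 0.7105; cost = 12.7%.
Bonds outstanding: weight = 6958.8501/24039.7461 = 0.2895; after-tax cost = 3.96% × (1 − 25%) = 2.9700%.
WACC = 0.7105 × 12.7000% + 0.2895 × 2.9700% = 9.8834%.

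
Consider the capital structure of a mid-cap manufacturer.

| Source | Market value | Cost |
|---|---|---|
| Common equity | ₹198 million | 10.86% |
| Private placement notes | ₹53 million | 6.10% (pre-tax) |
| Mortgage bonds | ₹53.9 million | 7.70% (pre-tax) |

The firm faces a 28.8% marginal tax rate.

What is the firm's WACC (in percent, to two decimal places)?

8.78%

Total capital V = 198 + 53 + 53.9 = 304.9.
Equity: weight = 198/304.9 = 0.6494; cost = 10.86%.
Private placement notes: weight = 53/304.9 = 0.1738; after-tax cost = 6.1% × (1 − 28.8%) = 4.3432%.
Mortgage bonds: weight = 53.9/304.9 = 0.1768; after-tax cost = 7.7% × (1 − 28.8%) = 5.4824%.
WACC = 0.6494 × 10.8600% + 0.1738 × 4.3432% + 0.1768 × 5.4824% = 8.7766%.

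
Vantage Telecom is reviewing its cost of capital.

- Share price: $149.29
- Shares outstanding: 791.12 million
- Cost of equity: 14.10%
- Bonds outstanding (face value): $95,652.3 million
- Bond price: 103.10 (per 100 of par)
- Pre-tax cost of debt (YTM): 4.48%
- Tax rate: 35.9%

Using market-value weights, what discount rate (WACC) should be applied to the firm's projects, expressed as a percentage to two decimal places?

Market value of equity E = 149.29 × 791.12m = 118106.3048m. Market value of debt D = 95652.3m × 103.1/100 = 98617.5213m.
Total capital V = 118106.3048 + 98617.5213 = 216723.8261.
Equity: weight = 118106.3048/216723.8261 = 0.5450; cost = 14.1%.
Bonds outstanding: weight = 98617.5213/216723.8261 = 0.4550; after-tax cost = 4.48% × (1 − 35.9%) = 2.8717%.
WACC = 0.5450 × 14.1000% + 0.4550 × 2.8717% = 8.9907%.

8.99%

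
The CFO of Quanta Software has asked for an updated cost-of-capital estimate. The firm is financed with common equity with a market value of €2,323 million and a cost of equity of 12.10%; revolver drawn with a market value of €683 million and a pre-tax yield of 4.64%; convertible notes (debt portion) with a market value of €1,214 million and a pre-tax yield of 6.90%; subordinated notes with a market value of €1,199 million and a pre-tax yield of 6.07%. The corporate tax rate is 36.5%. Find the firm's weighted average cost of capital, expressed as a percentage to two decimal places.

7.39%

Total capital V = 2323 + 683 + 1214 + 1199 = 5419.
Equity: weight = 2323/5419 = 0.4287; cost = 12.1%.
Revolver drawn: weight = 683/5419 = 0.1260; after-tax cost = 4.64% × (1 − 36.5%) = 2.9464%.
Convertible notes (debt portion): weight = 1214/5419 = 0.2240; after-tax cost = 6.9% × (1 − 36.5%) = 4.3815%.
Subordinated notes: weight = 1199/5419 = 0.2213; after-tax cost = 6.07% × (1 − 36.5%) = 3.8545%.
WACC = 0.4287 × 12.1000% + 0.1260 × 2.9464% + 0.2240 × 4.3815% + 0.2213 × 3.8545% = 7.3928%.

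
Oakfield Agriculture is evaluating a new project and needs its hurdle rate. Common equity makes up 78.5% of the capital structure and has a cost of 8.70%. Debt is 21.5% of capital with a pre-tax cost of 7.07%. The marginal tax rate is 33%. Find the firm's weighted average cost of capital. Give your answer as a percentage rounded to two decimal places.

After-tax cost of debt = 7.07% × (1 − 33%) = 4.7369%.
WACC = 0.785 × 8.7000% + 0.215 × 4.7369% = 7.8479%.

7.85%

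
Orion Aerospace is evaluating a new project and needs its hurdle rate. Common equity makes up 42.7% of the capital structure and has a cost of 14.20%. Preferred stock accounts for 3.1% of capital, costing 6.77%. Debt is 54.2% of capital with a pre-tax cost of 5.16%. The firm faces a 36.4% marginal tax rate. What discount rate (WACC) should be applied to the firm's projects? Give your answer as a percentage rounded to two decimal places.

8.05%

After-tax cost of debt = 5.16% × (1 − 36.4%) = 3.2818%.
WACC = 0.427 × 14.2000% + 0.031 × 6.7700% + 0.542 × 3.2818% = 8.0520%.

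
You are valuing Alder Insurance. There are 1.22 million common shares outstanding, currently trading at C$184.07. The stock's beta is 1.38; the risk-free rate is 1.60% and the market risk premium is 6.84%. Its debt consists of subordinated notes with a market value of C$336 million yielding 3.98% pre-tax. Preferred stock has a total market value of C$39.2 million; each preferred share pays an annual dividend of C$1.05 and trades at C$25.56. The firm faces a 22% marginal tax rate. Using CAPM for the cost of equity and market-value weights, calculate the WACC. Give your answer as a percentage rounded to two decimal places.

Cost of equity via CAPM: Re = 1.6% + 1.38 × 6.84% = 11.0392%.
Cost of preferred: Rp = 1.05 / 25.56 = 4.1080%.
Market value of equity E = 184.07 × 1.22m = 224.5654m.
Total capital V = 224.5654 + 39.2 + 336 = 599.7654.
Equity: weight = 224.5654/599.7654 = 0.3744; cost = 11.0392%.
Preferred: weight = 39.2/599.7654 = 0.0654; cost = 4.108%.
Subordinated notes: weight = 336/599.7654 = 0.5602; after-tax cost = 3.98% × (1 − 22%) = 3.1044%.
WACC = 0.3744 × 11.0392% + 0.0654 × 4.1080% + 0.5602 × 3.1044% = 6.1410%.

6.14%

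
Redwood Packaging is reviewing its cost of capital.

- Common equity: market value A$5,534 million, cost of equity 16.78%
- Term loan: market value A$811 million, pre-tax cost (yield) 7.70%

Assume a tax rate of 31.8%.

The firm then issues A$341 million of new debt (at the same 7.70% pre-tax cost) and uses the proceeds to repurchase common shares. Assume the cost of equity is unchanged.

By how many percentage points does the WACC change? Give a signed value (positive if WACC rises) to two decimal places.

-0.62 pp

Current WACC:
Total capital V = 5534 + 811 = 6345.
Equity: weight = 5534/6345 = 0.8722; cost = 16.78%.
Term loan: weight = 811/6345 = 0.1278; after-tax cost = 7.7% × (1 − 31.8%) = 5.2514%.
WACC = 0.8722 × 16.7800% + 0.1278 × 5.2514% = 15.3064%.
After the change:
Total capital V = 5193 + 1152 = 6345.
Equity: weight = 5193/6345 = 0.8184; cost = 16.78%.
Term loan: weight = 1152/6345 = 0.1816; after-tax cost = 7.7% × (1 − 31.8%) = 5.2514%.
WACC = 0.8184 × 16.7800% + 0.1816 × 5.2514% = 14.6869%.
Change in WACC = 14.6869% − 15.3064% = -0.6196 pp.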